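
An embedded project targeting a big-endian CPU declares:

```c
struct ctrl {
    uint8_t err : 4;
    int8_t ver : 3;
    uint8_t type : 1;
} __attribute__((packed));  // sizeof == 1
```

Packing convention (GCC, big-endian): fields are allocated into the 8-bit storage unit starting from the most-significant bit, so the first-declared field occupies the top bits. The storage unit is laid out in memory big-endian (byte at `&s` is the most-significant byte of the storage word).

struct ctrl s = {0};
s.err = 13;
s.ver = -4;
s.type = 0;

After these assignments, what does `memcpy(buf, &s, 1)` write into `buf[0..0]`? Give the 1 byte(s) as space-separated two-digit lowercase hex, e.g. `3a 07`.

d8

[4+:4] err=13 & 0xf = 0xd; word=0xd0
[1+:3] ver=-4 & 0x7 = 0x4; word=0xd8
[0+:1] type=0 & 0x1 = 0x0; word=0xd8
word = 0xd8 → big-endian bytes:
  [0]=0xd8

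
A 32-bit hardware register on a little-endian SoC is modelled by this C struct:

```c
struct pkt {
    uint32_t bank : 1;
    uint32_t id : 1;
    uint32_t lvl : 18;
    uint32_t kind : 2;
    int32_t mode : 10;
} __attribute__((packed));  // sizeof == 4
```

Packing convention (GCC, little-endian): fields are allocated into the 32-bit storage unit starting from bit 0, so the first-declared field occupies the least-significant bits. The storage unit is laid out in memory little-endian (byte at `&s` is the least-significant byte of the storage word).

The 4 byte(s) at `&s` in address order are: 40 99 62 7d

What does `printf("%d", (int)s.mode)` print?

[0]=0x40 [1]=0x99 [2]=0x62 [3]=0x7d (little-endian) → word 0x7d629940
bank:1 @ bit 0 → (0x7d629940>>0)&0x1 = 0x0
id:1 @ bit 1 → (0x7d629940>>1)&0x1 = 0x0
lvl:18 @ bit 2 → (0x7d629940>>2)&0x3ffff = 0xa650
kind:2 @ bit 20 → (0x7d629940>>20)&0x3 = 0x2
mode:10 @ bit 22 → (0x7d629940>>22)&0x3ff = 0x1f5  ←
mode signed 10b, MSB=0: value = 501

501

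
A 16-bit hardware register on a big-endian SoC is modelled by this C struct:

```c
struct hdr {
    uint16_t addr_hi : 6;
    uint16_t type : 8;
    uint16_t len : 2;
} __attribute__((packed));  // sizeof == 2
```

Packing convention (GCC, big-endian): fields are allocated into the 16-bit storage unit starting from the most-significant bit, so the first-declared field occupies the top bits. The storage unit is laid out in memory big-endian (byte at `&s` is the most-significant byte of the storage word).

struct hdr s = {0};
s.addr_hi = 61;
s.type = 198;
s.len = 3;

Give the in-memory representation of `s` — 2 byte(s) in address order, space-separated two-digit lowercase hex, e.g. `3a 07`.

addr_hi (6b) val=61 bits=0x3d at bit 10: 0xf400
type (8b) val=198 bits=0xc6 at bit 2: 0xf718
len (2b) val=3 bits=0x3 at bit 0: 0xf71b
word = 0xf71b → big-endian bytes:
  [0]=0xf7  [1]=0x1b

f7 1b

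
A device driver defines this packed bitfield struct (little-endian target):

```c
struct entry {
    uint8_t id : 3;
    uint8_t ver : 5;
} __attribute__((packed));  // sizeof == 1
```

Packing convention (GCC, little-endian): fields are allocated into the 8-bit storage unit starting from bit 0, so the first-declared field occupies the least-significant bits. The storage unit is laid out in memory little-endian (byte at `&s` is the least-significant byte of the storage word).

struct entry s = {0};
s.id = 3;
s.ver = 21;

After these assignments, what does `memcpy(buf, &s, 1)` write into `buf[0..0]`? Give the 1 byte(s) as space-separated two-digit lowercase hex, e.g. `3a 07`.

id:3 = 3 → 0x3 << 0 → word 0x03
ver:5 = 21 → 0x15 << 3 → word 0xab
word = 0xab → little-endian bytes:
  [0]=0xab

ab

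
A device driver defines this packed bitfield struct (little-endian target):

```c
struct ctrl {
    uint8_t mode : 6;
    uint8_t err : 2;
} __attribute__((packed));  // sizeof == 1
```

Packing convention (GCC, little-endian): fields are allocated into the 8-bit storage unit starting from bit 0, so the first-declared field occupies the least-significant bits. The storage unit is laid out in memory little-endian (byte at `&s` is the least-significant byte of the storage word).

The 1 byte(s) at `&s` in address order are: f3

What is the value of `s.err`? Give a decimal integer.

3

[0]=0xf3 (little-endian) → word 0xf3
mode [0+:6] = (word>>0) & 0x3f = 51
err [6+:2] = (word>>6) & 0x3 = 3  ←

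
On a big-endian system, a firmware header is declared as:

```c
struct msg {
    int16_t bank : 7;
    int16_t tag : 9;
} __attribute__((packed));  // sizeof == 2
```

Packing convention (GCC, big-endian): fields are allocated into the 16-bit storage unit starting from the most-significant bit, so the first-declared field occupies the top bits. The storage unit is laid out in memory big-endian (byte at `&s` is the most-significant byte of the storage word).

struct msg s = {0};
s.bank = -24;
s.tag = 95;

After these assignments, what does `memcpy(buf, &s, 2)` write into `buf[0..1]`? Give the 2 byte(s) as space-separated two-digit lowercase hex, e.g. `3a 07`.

d0 5f

bank:7 = -24 → 0x68 << 9 → word 0xd000
tag:9 = 95 → 0x5f << 0 → word 0xd05f
word = 0xd05f → big-endian bytes:
  [0]=0xd0  [1]=0x5f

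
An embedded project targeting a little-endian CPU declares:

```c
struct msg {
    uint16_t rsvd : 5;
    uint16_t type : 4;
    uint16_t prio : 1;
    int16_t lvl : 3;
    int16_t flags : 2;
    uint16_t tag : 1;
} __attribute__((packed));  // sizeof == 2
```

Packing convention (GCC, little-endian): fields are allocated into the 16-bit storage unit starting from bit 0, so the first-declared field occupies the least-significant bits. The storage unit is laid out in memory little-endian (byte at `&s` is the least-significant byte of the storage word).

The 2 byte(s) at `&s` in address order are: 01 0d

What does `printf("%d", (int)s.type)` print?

[0]=0x01 [1]=0x0d (little-endian) → word 0x0d01
rsvd [0+:5] = (word>>0) & 0x1f = 1
type [5+:4] = (word>>5) & 0xf = 8  ←
prio [9+:1] = (word>>9) & 0x1 = 0
lvl [10+:3] = (word>>10) & 0x7 = 3
flags [13+:2] = (word>>13) & 0x3 = 0
tag [15+:1] = (word>>15) & 0x1 = 0

8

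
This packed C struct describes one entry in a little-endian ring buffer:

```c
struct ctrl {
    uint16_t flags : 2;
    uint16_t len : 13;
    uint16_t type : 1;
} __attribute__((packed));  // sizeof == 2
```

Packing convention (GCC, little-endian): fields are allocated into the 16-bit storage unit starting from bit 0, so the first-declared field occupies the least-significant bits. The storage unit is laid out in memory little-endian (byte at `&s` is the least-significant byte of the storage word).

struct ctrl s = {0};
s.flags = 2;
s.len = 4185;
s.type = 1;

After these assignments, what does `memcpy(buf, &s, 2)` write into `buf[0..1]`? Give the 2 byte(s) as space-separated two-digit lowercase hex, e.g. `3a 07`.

flags (2b) val=2 bits=0x2 at bit 0: 0x0002
len (13b) val=4185 bits=0x1059 at bit 2: 0x4166
type (1b) val=1 bits=0x1 at bit 15: 0xc166
word = 0xc166 → little-endian bytes:
  [0]=0x66  [1]=0xc1

66 c1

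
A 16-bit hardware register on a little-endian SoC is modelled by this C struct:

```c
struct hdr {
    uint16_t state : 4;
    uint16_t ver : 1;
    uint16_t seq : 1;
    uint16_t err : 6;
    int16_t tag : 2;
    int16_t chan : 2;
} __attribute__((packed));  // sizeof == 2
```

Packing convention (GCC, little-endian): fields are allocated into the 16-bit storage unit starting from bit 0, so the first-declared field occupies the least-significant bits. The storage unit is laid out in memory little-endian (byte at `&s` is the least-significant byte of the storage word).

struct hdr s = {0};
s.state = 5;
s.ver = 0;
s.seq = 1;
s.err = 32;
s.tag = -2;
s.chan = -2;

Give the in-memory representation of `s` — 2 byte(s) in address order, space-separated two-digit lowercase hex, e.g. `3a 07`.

[0+:4] state=5 & 0xf = 0x5; word=0x0005
[4+:1] ver=0 & 0x1 = 0x0; word=0x0005
[5+:1] seq=1 & 0x1 = 0x1; word=0x0025
[6+:6] err=32 & 0x3f = 0x20; word=0x0825
[12+:2] tag=-2 & 0x3 = 0x2; word=0x2825
[14+:2] chan=-2 & 0x3 = 0x2; word=0xa825
word = 0xa825 → little-endian bytes:
  [0]=0x25  [1]=0xa8

25 a8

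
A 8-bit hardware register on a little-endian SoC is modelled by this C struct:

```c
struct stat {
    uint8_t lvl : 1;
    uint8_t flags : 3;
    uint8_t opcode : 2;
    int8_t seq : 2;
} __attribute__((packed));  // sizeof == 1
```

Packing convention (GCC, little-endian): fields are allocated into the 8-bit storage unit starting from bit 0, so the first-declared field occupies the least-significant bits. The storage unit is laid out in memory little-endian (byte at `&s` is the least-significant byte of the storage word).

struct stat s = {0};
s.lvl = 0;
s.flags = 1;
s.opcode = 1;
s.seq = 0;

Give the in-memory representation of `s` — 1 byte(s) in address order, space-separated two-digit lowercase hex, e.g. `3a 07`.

[0+:1] lvl=0 & 0x1 = 0x0; word=0x00
[1+:3] flags=1 & 0x7 = 0x1; word=0x02
[4+:2] opcode=1 & 0x3 = 0x1; word=0x12
[6+:2] seq=0 & 0x3 = 0x0; word=0x12
word = 0x12 → little-endian bytes:
  [0]=0x12

12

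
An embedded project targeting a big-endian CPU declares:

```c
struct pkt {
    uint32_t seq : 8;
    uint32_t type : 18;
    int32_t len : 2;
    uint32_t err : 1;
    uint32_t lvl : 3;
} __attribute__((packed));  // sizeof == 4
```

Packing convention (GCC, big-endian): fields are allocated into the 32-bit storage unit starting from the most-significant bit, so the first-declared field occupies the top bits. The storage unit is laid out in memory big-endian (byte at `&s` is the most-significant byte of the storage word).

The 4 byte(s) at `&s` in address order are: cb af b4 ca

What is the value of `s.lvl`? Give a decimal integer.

2

[0]=0xcb [1]=0xaf [2]=0xb4 [3]=0xca (big-endian) → word 0xcbafb4ca
seq [24+:8] = (word>>24) & 0xff = 203
type [6+:18] = (word>>6) & 0x3ffff = 179923
len [4+:2] = (word>>4) & 0x3 = 0
err [3+:1] = (word>>3) & 0x1 = 1
lvl [0+:3] = (word>>0) & 0x7 = 2  ←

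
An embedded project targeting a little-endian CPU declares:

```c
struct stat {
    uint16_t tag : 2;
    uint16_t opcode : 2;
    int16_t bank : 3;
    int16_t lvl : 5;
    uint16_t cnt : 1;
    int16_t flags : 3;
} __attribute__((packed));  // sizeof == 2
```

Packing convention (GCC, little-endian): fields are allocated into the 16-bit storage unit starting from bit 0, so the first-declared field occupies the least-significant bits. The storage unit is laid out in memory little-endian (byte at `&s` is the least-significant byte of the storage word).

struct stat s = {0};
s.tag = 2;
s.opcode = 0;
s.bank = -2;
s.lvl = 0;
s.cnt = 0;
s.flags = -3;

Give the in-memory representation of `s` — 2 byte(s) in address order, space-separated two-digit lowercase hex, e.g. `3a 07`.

62 a0

tag:2 = 2 → 0x2 << 0 → word 0x0002
opcode:2 = 0 → 0x0 << 2 → word 0x0002
bank:3 = -2 → 0x6 << 4 → word 0x0062
lvl:5 = 0 → 0x0 << 7 → word 0x0062
cnt:1 = 0 → 0x0 << 12 → word 0x0062
flags:3 = -3 → 0x5 << 13 → word 0xa062
word = 0xa062 → little-endian bytes:
  [0]=0x62  [1]=0xa0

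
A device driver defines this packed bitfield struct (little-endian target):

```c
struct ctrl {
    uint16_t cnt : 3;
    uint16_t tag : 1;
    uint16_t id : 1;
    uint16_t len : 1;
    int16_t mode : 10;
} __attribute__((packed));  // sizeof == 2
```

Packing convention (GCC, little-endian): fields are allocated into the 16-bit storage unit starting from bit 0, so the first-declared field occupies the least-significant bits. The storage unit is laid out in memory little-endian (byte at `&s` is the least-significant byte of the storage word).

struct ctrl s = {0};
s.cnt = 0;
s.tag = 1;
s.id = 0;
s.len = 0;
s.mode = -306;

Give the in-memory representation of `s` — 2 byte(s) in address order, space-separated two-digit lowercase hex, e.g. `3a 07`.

cnt (3b) val=0 bits=0x0 at bit 0: 0x0000
tag (1b) val=1 bits=0x1 at bit 3: 0x0008
id (1b) val=0 bits=0x0 at bit 4: 0x0008
len (1b) val=0 bits=0x0 at bit 5: 0x0008
mode (10b) val=-306 bits=0x2ce at bit 6: 0xb388
word = 0xb388 → little-endian bytes:
  [0]=0x88  [1]=0xb3

88 b3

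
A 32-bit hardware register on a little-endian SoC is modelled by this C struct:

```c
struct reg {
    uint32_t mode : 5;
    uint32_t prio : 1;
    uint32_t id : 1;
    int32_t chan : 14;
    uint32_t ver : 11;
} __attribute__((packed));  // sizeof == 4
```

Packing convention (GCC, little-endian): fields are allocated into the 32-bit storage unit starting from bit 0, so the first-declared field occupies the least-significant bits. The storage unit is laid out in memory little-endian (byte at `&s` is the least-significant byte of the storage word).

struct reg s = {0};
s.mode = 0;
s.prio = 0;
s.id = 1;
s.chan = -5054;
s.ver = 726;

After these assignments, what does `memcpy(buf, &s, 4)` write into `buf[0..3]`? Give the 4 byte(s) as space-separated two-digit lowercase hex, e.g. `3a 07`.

40 21 d6 5a

mode (5b) val=0 bits=0x0 at bit 0: 0x00000000
prio (1b) val=0 bits=0x0 at bit 5: 0x00000000
id (1b) val=1 bits=0x1 at bit 6: 0x00000040
chan (14b) val=-5054 bits=0x2c42 at bit 7: 0x00162140
ver (11b) val=726 bits=0x2d6 at bit 21: 0x5ad62140
word = 0x5ad62140 → little-endian bytes:
  [0]=0x40  [1]=0x21  [2]=0xd6  [3]=0x5a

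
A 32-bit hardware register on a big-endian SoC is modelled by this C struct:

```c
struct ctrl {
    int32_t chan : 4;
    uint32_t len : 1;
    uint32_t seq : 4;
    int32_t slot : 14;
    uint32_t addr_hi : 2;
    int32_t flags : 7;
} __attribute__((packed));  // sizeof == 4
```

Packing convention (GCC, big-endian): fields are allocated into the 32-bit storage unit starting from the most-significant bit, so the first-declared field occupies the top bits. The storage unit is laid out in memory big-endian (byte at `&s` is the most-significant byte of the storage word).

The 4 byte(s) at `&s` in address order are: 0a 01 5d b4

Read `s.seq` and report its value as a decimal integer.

[0]=0x0a [1]=0x01 [2]=0x5d [3]=0xb4 (big-endian) → word 0x0a015db4
chan [28+:4] = (word>>28) & 0xf = 0
len [27+:1] = (word>>27) & 0x1 = 1
seq [23+:4] = (word>>23) & 0xf = 4  ←
slot [9+:14] = (word>>9) & 0x3fff = 174
addr_hi [7+:2] = (word>>7) & 0x3 = 3
flags [0+:7] = (word>>0) & 0x7f = 52

4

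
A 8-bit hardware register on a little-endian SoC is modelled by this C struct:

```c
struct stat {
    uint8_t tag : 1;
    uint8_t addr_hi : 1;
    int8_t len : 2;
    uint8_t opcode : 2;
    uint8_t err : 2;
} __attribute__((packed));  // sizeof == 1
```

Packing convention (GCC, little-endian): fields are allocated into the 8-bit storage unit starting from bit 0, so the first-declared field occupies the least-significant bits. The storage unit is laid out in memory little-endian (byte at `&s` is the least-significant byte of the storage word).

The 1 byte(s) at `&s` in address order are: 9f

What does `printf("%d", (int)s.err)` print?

2

[0]=0x9f (little-endian) → word 0x9f
tag [0+:1] = (word>>0) & 0x1 = 1
addr_hi [1+:1] = (word>>1) & 0x1 = 1
len [2+:2] = (word>>2) & 0x3 = 3
opcode [4+:2] = (word>>4) & 0x3 = 1
err [6+:2] = (word>>6) & 0x3 = 2  ←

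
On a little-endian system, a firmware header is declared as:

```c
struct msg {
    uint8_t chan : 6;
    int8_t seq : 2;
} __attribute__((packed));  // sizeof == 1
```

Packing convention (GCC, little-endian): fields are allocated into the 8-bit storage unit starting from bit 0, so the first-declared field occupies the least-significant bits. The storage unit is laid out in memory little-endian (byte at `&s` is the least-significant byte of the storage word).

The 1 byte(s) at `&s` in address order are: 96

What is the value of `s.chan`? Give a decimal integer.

[0]=0x96 (little-endian) → word 0x96
chan [0+:6] = (word>>0) & 0x3f = 22  ←
seq [6+:2] = (word>>6) & 0x3 = 2

22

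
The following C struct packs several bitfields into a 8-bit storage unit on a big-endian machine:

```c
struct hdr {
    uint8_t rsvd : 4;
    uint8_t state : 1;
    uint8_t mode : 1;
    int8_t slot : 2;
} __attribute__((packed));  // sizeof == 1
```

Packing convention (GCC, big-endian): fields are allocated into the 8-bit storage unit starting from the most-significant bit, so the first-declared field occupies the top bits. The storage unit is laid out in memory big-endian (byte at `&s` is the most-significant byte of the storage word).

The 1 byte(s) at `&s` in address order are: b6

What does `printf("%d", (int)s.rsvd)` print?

11

[0]=0xb6 (big-endian) → word 0xb6
rsvd:4 @ bit 4 → (0xb6>>4)&0xf = 0xb  ←
state:1 @ bit 3 → (0xb6>>3)&0x1 = 0x0
mode:1 @ bit 2 → (0xb6>>2)&0x1 = 0x1
slot:2 @ bit 0 → (0xb6>>0)&0x3 = 0x2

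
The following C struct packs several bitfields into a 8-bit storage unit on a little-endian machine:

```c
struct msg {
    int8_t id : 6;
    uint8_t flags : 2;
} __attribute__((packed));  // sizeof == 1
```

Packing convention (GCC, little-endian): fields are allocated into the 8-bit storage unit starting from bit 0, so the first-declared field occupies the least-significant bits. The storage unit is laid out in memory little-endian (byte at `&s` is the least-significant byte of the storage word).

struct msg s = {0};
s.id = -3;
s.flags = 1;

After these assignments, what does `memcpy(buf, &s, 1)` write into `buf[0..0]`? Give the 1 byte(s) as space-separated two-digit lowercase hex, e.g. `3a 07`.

[0+:6] id=-3 & 0x3f = 0x3d; word=0x3d
[6+:2] flags=1 & 0x3 = 0x1; word=0x7d
word = 0x7d → little-endian bytes:
  [0]=0x7d

7d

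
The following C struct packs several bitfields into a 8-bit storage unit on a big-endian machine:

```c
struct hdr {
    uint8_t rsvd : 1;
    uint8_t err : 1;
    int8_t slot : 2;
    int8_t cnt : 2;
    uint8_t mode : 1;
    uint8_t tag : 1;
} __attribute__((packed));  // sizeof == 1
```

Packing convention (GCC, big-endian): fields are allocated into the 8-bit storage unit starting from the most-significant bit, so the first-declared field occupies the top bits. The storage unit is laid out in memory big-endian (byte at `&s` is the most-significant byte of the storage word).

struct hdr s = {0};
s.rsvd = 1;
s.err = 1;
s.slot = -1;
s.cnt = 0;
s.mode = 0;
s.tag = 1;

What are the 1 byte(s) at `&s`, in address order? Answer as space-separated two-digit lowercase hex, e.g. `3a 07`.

[7+:1] rsvd=1 & 0x1 = 0x1; word=0x80
[6+:1] err=1 & 0x1 = 0x1; word=0xc0
[4+:2] slot=-1 & 0x3 = 0x3; word=0xf0
[2+:2] cnt=0 & 0x3 = 0x0; word=0xf0
[1+:1] mode=0 & 0x1 = 0x0; word=0xf0
[0+:1] tag=1 & 0x1 = 0x1; word=0xf1
word = 0xf1 → big-endian bytes:
  [0]=0xf1

f1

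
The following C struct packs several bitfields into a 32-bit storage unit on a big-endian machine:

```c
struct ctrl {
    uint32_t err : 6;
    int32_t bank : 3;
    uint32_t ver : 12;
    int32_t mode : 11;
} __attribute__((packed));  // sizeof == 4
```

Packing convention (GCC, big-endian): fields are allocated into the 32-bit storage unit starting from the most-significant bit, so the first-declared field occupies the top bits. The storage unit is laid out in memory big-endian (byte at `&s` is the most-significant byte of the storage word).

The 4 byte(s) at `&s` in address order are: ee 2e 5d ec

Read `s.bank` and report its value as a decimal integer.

-4

[0]=0xee [1]=0x2e [2]=0x5d [3]=0xec (big-endian) → word 0xee2e5dec
err:6 @ bit 26 → (0xee2e5dec>>26)&0x3f = 0x3b
bank:3 @ bit 23 → (0xee2e5dec>>23)&0x7 = 0x4  ←
ver:12 @ bit 11 → (0xee2e5dec>>11)&0xfff = 0x5cb
mode:11 @ bit 0 → (0xee2e5dec>>0)&0x7ff = 0x5ec
bank signed 3b, MSB=1: 4 - 8 = -4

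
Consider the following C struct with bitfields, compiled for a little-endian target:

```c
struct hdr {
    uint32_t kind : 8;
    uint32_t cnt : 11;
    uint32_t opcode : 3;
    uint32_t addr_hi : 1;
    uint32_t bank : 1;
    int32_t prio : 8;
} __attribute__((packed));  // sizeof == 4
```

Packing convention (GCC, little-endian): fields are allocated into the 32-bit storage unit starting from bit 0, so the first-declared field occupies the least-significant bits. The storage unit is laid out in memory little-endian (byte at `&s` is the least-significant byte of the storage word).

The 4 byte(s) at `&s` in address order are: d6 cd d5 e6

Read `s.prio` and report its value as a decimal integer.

[0]=0xd6 [1]=0xcd [2]=0xd5 [3]=0xe6 (little-endian) → word 0xe6d5cdd6
kind:8 @ bit 0 → (0xe6d5cdd6>>0)&0xff = 0xd6
cnt:11 @ bit 8 → (0xe6d5cdd6>>8)&0x7ff = 0x5cd
opcode:3 @ bit 19 → (0xe6d5cdd6>>19)&0x7 = 0x2
addr_hi:1 @ bit 22 → (0xe6d5cdd6>>22)&0x1 = 0x1
bank:1 @ bit 23 → (0xe6d5cdd6>>23)&0x1 = 0x1
prio:8 @ bit 24 → (0xe6d5cdd6>>24)&0xff = 0xe6  ←
prio signed 8b, MSB=1: 230 - 256 = -26

-26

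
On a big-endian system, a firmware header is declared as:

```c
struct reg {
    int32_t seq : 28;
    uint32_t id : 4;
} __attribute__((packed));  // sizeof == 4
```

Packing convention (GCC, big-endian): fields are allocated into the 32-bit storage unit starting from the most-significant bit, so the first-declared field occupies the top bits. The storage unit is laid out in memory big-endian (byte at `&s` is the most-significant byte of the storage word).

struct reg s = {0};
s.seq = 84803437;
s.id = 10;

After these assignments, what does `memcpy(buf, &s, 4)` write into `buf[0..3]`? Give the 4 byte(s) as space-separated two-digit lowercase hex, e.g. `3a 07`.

[4+:28] seq=84803437 & 0xfffffff = 0x50dff6d; word=0x50dff6d0
[0+:4] id=10 & 0xf = 0xa; word=0x50dff6da
word = 0x50dff6da → big-endian bytes:
  [0]=0x50  [1]=0xdf  [2]=0xf6  [3]=0xda

50 df f6 da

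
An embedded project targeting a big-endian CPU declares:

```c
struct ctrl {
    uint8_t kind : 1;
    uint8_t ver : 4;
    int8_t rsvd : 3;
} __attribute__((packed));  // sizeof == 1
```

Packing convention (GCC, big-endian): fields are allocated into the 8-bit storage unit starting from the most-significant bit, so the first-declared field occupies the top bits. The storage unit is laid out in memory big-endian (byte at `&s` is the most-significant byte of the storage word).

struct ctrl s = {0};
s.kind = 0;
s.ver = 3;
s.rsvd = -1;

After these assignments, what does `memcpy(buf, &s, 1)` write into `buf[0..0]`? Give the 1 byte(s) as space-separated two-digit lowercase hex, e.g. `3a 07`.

1f

[7+:1] kind=0 & 0x1 = 0x0; word=0x00
[3+:4] ver=3 & 0xf = 0x3; word=0x18
[0+:3] rsvd=-1 & 0x7 = 0x7; word=0x1f
word = 0x1f → big-endian bytes:
  [0]=0x1f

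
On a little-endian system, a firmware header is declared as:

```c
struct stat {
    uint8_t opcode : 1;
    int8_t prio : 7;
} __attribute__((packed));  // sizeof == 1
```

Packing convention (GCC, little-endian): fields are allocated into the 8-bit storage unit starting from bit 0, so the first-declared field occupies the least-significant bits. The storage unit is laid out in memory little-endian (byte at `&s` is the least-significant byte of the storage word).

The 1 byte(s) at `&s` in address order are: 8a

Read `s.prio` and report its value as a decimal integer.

-59

[0]=0x8a (little-endian) → word 0x8a
opcode [0+:1] = (word>>0) & 0x1 = 0
prio [1+:7] = (word>>1) & 0x7f = 69  ←
prio signed 7b, MSB=1: 69 - 128 = -59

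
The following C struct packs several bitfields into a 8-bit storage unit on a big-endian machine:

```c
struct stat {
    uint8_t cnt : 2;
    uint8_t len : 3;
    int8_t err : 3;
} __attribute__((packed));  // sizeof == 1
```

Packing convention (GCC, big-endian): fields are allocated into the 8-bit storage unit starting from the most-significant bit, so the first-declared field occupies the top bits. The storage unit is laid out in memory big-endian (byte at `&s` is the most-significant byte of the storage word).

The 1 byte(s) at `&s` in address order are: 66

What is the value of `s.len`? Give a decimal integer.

[0]=0x66 (big-endian) → word 0x66
cnt:2 @ bit 6 → (0x66>>6)&0x3 = 0x1
len:3 @ bit 3 → (0x66>>3)&0x7 = 0x4  ←
err:3 @ bit 0 → (0x66>>0)&0x7 = 0x6

4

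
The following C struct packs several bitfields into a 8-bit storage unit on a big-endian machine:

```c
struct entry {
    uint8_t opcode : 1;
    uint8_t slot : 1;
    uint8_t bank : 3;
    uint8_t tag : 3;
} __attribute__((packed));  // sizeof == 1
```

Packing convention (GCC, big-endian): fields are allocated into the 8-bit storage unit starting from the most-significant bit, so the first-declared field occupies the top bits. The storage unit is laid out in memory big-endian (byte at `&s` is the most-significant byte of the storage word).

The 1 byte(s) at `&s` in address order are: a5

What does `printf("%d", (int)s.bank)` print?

4

[0]=0xa5 (big-endian) → word 0xa5
opcode:1 @ bit 7 → (0xa5>>7)&0x1 = 0x1
slot:1 @ bit 6 → (0xa5>>6)&0x1 = 0x0
bank:3 @ bit 3 → (0xa5>>3)&0x7 = 0x4  ←
tag:3 @ bit 0 → (0xa5>>0)&0x7 = 0x5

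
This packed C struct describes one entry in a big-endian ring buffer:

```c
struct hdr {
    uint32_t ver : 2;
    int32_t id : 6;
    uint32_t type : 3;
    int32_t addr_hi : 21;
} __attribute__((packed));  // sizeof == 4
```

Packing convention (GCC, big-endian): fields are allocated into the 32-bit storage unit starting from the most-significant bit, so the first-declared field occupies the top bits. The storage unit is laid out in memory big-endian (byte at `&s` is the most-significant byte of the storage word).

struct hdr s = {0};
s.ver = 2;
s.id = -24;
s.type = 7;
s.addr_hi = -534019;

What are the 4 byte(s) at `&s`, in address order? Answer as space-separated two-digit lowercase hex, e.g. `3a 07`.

ver:2 = 2 → 0x2 << 30 → word 0x80000000
id:6 = -24 → 0x28 << 24 → word 0xa8000000
type:3 = 7 → 0x7 << 21 → word 0xa8e00000
addr_hi:21 = -534019 → 0x17d9fd << 0 → word 0xa8f7d9fd
word = 0xa8f7d9fd → big-endian bytes:
  [0]=0xa8  [1]=0xf7  [2]=0xd9  [3]=0xfd

a8 f7 d9 fd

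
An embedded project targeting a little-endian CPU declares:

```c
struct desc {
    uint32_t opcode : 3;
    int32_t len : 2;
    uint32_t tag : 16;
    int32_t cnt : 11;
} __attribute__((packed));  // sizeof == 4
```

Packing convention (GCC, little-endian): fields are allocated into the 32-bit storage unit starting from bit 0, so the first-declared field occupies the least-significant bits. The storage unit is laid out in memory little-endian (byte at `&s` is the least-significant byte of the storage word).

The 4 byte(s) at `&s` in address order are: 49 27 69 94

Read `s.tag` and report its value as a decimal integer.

[0]=0x49 [1]=0x27 [2]=0x69 [3]=0x94 (little-endian) → word 0x94692749
opcode:3 @ bit 0 → (0x94692749>>0)&0x7 = 0x1
len:2 @ bit 3 → (0x94692749>>3)&0x3 = 0x1
tag:16 @ bit 5 → (0x94692749>>5)&0xffff = 0x493a  ←
cnt:11 @ bit 21 → (0x94692749>>21)&0x7ff = 0x4a3

18746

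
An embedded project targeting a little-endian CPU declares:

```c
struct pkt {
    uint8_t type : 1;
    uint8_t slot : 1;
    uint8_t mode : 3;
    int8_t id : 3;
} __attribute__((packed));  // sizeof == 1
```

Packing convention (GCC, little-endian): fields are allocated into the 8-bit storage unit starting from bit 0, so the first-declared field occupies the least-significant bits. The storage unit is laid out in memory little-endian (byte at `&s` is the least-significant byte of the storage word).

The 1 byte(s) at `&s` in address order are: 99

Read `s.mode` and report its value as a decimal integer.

[0]=0x99 (little-endian) → word 0x99
type [0+:1] = (word>>0) & 0x1 = 1
slot [1+:1] = (word>>1) & 0x1 = 0
mode [2+:3] = (word>>2) & 0x7 = 6  ←
id [5+:3] = (word>>5) & 0x7 = 4

6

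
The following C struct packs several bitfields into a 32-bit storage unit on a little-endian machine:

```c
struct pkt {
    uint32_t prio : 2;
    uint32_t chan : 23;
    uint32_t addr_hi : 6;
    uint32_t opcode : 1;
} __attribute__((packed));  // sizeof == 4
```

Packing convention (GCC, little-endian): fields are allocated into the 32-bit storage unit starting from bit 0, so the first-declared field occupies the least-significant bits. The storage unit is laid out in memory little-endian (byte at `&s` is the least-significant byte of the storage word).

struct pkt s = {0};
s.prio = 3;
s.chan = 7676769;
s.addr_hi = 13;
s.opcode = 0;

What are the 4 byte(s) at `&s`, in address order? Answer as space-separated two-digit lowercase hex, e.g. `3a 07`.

87 8d d4 1b

[0+:2] prio=3 & 0x3 = 0x3; word=0x00000003
[2+:23] chan=7676769 & 0x7fffff = 0x752361; word=0x01d48d87
[25+:6] addr_hi=13 & 0x3f = 0xd; word=0x1bd48d87
[31+:1] opcode=0 & 0x1 = 0x0; word=0x1bd48d87
word = 0x1bd48d87 → little-endian bytes:
  [0]=0x87  [1]=0x8d  [2]=0xd4  [3]=0x1b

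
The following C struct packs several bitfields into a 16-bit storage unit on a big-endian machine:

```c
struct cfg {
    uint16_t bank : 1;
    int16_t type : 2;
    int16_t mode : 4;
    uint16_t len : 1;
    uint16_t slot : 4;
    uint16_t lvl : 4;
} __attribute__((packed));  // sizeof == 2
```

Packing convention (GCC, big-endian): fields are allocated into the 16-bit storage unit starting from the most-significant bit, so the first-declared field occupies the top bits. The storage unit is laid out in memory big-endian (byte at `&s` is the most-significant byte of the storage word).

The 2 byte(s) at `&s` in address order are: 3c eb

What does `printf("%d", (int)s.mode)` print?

[0]=0x3c [1]=0xeb (big-endian) → word 0x3ceb
bank:1 @ bit 15 → (0x3ceb>>15)&0x1 = 0x0
type:2 @ bit 13 → (0x3ceb>>13)&0x3 = 0x1
mode:4 @ bit 9 → (0x3ceb>>9)&0xf = 0xe  ←
len:1 @ bit 8 → (0x3ceb>>8)&0x1 = 0x0
slot:4 @ bit 4 → (0x3ceb>>4)&0xf = 0xe
lvl:4 @ bit 0 → (0x3ceb>>0)&0xf = 0xb
mode signed 4b, MSB=1: 14 - 16 = -2

-2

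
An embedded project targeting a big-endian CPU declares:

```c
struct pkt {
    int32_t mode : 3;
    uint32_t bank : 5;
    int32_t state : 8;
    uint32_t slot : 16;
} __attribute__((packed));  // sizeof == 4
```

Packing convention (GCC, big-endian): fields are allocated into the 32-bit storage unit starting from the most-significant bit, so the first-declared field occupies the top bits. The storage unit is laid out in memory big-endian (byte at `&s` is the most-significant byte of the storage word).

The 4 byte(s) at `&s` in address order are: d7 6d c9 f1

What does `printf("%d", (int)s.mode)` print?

-2

[0]=0xd7 [1]=0x6d [2]=0xc9 [3]=0xf1 (big-endian) → word 0xd76dc9f1
mode:3 @ bit 29 → (0xd76dc9f1>>29)&0x7 = 0x6  ←
bank:5 @ bit 24 → (0xd76dc9f1>>24)&0x1f = 0x17
state:8 @ bit 16 → (0xd76dc9f1>>16)&0xff = 0x6d
slot:16 @ bit 0 → (0xd76dc9f1>>0)&0xffff = 0xc9f1
mode signed 3b, MSB=1: 6 - 8 = -2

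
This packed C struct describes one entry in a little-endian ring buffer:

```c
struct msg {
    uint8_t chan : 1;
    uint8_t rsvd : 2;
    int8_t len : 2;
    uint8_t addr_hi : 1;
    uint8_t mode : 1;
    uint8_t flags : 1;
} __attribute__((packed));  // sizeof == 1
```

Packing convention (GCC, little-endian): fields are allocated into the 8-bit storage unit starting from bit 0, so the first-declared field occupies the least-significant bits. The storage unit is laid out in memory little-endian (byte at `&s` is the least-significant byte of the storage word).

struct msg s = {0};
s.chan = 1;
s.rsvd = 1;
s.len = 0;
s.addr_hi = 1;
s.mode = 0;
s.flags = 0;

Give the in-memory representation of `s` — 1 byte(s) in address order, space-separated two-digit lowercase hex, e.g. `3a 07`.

chan:1 = 1 → 0x1 << 0 → word 0x01
rsvd:2 = 1 → 0x1 << 1 → word 0x03
len:2 = 0 → 0x0 << 3 → word 0x03
addr_hi:1 = 1 → 0x1 << 5 → word 0x23
mode:1 = 0 → 0x0 << 6 → word 0x23
flags:1 = 0 → 0x0 << 7 → word 0x23
word = 0x23 → little-endian bytes:
  [0]=0x23

23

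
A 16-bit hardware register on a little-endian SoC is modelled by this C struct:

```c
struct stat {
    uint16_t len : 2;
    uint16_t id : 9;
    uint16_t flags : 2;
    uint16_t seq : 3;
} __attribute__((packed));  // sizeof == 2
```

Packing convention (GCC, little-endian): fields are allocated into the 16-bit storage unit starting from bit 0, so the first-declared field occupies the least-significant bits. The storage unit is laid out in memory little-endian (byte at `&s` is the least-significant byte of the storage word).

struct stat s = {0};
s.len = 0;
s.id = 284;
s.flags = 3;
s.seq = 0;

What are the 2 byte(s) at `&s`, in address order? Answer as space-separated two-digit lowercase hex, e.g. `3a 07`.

70 1c

len (2b) val=0 bits=0x0 at bit 0: 0x0000
id (9b) val=284 bits=0x11c at bit 2: 0x0470
flags (2b) val=3 bits=0x3 at bit 11: 0x1c70
seq (3b) val=0 bits=0x0 at bit 13: 0x1c70
word = 0x1c70 → little-endian bytes:
  [0]=0x70  [1]=0x1c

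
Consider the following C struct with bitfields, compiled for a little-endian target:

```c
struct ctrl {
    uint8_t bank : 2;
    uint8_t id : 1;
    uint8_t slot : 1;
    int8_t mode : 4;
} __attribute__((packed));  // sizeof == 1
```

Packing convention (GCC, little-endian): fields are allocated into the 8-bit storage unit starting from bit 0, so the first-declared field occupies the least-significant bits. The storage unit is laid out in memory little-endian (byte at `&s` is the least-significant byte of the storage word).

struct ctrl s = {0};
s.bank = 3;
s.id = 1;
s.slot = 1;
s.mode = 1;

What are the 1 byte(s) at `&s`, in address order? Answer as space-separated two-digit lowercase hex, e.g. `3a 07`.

bank:2 = 3 → 0x3 << 0 → word 0x03
id:1 = 1 → 0x1 << 2 → word 0x07
slot:1 = 1 → 0x1 << 3 → word 0x0f
mode:4 = 1 → 0x1 << 4 → word 0x1f
word = 0x1f → little-endian bytes:
  [0]=0x1f

1f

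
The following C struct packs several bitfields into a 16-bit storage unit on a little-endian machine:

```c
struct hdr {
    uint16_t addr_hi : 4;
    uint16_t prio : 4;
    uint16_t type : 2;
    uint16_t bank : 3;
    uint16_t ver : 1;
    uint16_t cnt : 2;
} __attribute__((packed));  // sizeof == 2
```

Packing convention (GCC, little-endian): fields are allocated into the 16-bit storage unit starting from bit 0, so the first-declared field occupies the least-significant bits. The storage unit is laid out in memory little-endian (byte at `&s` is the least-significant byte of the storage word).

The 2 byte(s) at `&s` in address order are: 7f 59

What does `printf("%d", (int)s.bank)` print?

6

[0]=0x7f [1]=0x59 (little-endian) → word 0x597f
addr_hi [0+:4] = (word>>0) & 0xf = 15
prio [4+:4] = (word>>4) & 0xf = 7
type [8+:2] = (word>>8) & 0x3 = 1
bank [10+:3] = (word>>10) & 0x7 = 6  ←
ver [13+:1] = (word>>13) & 0x1 = 0
cnt [14+:2] = (word>>14) & 0x3 = 1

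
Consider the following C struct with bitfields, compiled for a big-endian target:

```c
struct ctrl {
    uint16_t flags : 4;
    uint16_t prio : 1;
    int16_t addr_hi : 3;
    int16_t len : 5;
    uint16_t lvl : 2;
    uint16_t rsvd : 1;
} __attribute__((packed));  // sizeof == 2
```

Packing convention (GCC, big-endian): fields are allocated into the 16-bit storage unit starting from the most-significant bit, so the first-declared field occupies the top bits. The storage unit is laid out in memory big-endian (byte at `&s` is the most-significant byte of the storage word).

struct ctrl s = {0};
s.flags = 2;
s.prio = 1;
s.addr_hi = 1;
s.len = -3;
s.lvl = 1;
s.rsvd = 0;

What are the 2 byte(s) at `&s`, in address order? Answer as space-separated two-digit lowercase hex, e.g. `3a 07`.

flags (4b) val=2 bits=0x2 at bit 12: 0x2000
prio (1b) val=1 bits=0x1 at bit 11: 0x2800
addr_hi (3b) val=1 bits=0x1 at bit 8: 0x2900
len (5b) val=-3 bits=0x1d at bit 3: 0x29e8
lvl (2b) val=1 bits=0x1 at bit 1: 0x29ea
rsvd (1b) val=0 bits=0x0 at bit 0: 0x29ea
word = 0x29ea → big-endian bytes:
  [0]=0x29  [1]=0xea

29 ea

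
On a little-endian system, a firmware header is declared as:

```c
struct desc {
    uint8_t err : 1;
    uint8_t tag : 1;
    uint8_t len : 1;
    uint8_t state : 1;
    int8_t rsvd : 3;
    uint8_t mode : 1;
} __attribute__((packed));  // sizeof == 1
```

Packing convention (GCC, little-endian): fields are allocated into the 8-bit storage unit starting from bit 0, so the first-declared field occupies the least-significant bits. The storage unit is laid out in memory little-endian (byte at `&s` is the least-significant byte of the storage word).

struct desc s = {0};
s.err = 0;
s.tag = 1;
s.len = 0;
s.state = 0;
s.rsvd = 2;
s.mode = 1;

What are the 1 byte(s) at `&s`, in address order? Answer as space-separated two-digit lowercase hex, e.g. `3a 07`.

a2

[0+:1] err=0 & 0x1 = 0x0; word=0x00
[1+:1] tag=1 & 0x1 = 0x1; word=0x02
[2+:1] len=0 & 0x1 = 0x0; word=0x02
[3+:1] state=0 & 0x1 = 0x0; word=0x02
[4+:3] rsvd=2 & 0x7 = 0x2; word=0x22
[7+:1] mode=1 & 0x1 = 0x1; word=0xa2
word = 0xa2 → little-endian bytes:
  [0]=0xa2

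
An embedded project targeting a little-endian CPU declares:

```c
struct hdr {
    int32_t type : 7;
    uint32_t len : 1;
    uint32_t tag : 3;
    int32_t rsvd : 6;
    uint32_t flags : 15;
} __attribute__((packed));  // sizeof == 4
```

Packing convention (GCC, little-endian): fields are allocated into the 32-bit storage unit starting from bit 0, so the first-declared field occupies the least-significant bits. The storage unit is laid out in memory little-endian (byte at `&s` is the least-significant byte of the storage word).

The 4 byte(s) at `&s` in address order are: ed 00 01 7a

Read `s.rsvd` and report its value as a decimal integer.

-32

[0]=0xed [1]=0x00 [2]=0x01 [3]=0x7a (little-endian) → word 0x7a0100ed
type [0+:7] = (word>>0) & 0x7f = 109
len [7+:1] = (word>>7) & 0x1 = 1
tag [8+:3] = (word>>8) & 0x7 = 0
rsvd [11+:6] = (word>>11) & 0x3f = 32  ←
flags [17+:15] = (word>>17) & 0x7fff = 15616
rsvd signed 6b, MSB=1: 32 - 64 = -32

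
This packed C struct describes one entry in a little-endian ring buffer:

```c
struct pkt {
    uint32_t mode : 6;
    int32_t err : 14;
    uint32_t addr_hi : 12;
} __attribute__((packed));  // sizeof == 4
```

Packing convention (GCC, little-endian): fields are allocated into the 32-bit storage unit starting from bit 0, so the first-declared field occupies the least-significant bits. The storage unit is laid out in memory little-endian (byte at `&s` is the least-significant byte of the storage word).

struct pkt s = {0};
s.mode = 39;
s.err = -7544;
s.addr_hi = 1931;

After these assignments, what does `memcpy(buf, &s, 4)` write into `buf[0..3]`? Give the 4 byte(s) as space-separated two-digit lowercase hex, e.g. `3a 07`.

[0+:6] mode=39 & 0x3f = 0x27; word=0x00000027
[6+:14] err=-7544 & 0x3fff = 0x2288; word=0x0008a227
[20+:12] addr_hi=1931 & 0xfff = 0x78b; word=0x78b8a227
word = 0x78b8a227 → little-endian bytes:
  [0]=0x27  [1]=0xa2  [2]=0xb8  [3]=0x78

27 a2 b8 78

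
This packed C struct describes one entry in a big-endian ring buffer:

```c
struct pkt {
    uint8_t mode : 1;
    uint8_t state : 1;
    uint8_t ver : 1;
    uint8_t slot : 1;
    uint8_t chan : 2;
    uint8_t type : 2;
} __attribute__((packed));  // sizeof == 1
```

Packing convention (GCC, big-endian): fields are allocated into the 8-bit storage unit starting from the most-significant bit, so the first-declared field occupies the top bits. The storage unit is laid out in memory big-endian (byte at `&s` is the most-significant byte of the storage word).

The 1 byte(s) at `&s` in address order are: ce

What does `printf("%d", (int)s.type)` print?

2

[0]=0xce (big-endian) → word 0xce
mode:1 @ bit 7 → (0xce>>7)&0x1 = 0x1
state:1 @ bit 6 → (0xce>>6)&0x1 = 0x1
ver:1 @ bit 5 → (0xce>>5)&0x1 = 0x0
slot:1 @ bit 4 → (0xce>>4)&0x1 = 0x0
chan:2 @ bit 2 → (0xce>>2)&0x3 = 0x3
type:2 @ bit 0 → (0xce>>0)&0x3 = 0x2  ←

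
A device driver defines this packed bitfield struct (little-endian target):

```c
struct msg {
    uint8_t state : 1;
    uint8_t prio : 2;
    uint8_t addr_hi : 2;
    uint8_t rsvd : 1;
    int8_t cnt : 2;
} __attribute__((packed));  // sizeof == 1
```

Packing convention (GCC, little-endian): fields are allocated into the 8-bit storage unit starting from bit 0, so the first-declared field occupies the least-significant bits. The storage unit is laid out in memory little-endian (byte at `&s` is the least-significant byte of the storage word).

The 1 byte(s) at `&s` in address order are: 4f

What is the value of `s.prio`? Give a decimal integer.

[0]=0x4f (little-endian) → word 0x4f
state [0+:1] = (word>>0) & 0x1 = 1
prio [1+:2] = (word>>1) & 0x3 = 3  ←
addr_hi [3+:2] = (word>>3) & 0x3 = 1
rsvd [5+:1] = (word>>5) & 0x1 = 0
cnt [6+:2] = (word>>6) & 0x3 = 1

3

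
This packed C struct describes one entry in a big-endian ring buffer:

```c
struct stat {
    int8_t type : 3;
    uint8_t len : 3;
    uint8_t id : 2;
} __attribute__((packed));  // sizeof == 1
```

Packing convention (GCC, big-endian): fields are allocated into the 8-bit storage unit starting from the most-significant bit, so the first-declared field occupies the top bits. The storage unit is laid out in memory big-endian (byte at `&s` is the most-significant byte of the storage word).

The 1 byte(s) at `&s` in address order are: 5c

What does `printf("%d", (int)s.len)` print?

[0]=0x5c (big-endian) → word 0x5c
type:3 @ bit 5 → (0x5c>>5)&0x7 = 0x2
len:3 @ bit 2 → (0x5c>>2)&0x7 = 0x7  ←
id:2 @ bit 0 → (0x5c>>0)&0x3 = 0x0

7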